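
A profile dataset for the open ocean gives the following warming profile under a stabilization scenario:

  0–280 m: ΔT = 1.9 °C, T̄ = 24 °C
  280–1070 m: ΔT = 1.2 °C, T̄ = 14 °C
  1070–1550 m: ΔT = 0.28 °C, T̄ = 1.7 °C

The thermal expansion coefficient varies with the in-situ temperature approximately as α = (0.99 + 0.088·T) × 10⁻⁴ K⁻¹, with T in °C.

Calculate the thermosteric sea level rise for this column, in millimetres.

Δh ≈ 391 mm

Layer 1: α = (0.99 + 0.088×24)×10⁻⁴ = 3.102×10⁻⁴ K⁻¹
Layer 2: α = (0.99 + 0.088×14)×10⁻⁴ = 2.222×10⁻⁴ K⁻¹
Layer 3: α = (0.99 + 0.088×1.7)×10⁻⁴ = 1.1396×10⁻⁴ K⁻¹
1.9 × 280 × 3.102×10⁻⁴ = 0.1650264 m
280–1070 m: 790 × 2.222×10⁻⁴ × 1.2 = 0.2106456 m
Layer 3: 0.28 × 1.1396×10⁻⁴ × 480 = 0.015316224 m
Δh = 0.1650264 + 0.2106456 + 0.015316224 = 0.390988224 m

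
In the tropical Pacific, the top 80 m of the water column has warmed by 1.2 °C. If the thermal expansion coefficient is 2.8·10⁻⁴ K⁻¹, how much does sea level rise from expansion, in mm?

Δh = αΔT·H = 2.8×10⁻⁴ × 1.2 × 80 = 0.02688 m

about 27 mm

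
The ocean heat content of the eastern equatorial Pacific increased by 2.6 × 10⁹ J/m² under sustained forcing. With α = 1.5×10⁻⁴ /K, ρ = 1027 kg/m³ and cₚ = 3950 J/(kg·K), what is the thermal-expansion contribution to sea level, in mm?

Δh = αQ/(ρcₚ) = 1.5×10⁻⁴ × 2.6×10⁹ / (1027 × 3950) ≈ 0.096138 m

Δh ≈ 96 mm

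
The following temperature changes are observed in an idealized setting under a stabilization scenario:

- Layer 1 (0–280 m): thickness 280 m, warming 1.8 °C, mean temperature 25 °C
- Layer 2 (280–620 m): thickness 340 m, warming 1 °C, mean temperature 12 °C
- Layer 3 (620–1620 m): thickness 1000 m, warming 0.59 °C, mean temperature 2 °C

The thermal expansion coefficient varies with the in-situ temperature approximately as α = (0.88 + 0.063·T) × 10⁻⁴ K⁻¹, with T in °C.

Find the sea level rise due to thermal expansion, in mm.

Δh ≈ 239 mm

Layer 1: α = (0.88 + 0.063×25)×10⁻⁴ = 2.455×10⁻⁴ K⁻¹
Layer 2: α = (0.88 + 0.063×12)×10⁻⁴ = 1.636×10⁻⁴ K⁻¹
Layer 3: α = (0.88 + 0.063×2)×10⁻⁴ = 1.006×10⁻⁴ K⁻¹
0–280 m: 2.455×10⁻⁴ × 1.8 × 280 = 0.123732 m
340 × 1 × 1.636×10⁻⁴ = 0.055624 m
620–1620 m: 0.59 × 1.006×10⁻⁴ × 1000 = 0.059354 m
Δh = 0.123732 + 0.055624 + 0.059354 = 0.23871 m ≈ 239 mm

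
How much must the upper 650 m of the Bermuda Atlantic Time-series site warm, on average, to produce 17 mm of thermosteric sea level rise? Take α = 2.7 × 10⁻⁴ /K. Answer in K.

ΔT = Δh/(αH) = 0.017 / (2.7×10⁻⁴ × 650) ≈ 0.09687 K

about 0.0969 K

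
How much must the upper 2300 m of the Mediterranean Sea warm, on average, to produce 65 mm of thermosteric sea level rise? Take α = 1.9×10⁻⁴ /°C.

0.149 K

ΔT = Δh/(αH) = 0.065 / (1.9×10⁻⁴ × 2300) ≈ 0.1487 K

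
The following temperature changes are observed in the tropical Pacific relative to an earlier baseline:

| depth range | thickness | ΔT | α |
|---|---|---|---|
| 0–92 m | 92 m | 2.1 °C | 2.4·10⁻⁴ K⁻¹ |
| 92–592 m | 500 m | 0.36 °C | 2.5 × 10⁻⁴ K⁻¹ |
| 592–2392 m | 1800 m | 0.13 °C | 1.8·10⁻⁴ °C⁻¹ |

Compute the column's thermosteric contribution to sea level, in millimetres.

0–92 m: 2.4×10⁻⁴ × 92 × 2.1 = 0.046368 m
500 × 0.36 × 2.5×10⁻⁴ = 0.04500 m
592–2392 m: 1.8×10⁻⁴ × 1800 × 0.13 = 0.04212 m
Δh = 0.046368 + 0.04500 + 0.04212 = 0.133488 m ≈ 130 mm

Δh ≈ 130 mm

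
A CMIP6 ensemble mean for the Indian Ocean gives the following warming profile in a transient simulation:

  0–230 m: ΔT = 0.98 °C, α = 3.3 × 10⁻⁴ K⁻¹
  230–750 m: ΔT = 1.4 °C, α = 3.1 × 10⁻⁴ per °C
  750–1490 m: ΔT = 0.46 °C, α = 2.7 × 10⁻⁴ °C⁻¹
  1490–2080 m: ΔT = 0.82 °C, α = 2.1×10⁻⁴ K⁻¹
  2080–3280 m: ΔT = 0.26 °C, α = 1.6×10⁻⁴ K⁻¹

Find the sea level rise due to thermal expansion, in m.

Layer 1: 0.98 × 230 × 3.3×10⁻⁴ = 0.074382 m
520 × 3.1×10⁻⁴ × 1.4 = 0.22568 m
2.7×10⁻⁴ × 0.46 × 740 = 0.091908 m
590 × 0.82 × 2.1×10⁻⁴ = 0.101598 m
2080–3280 m: 1200 × 1.6×10⁻⁴ × 0.26 = 0.04992 m
Δh = 0.074382 + 0.22568 + 0.091908 + 0.101598 + 0.04992 = 0.543488 m ≈ 0.54 m

0.54 m of thermosteric rise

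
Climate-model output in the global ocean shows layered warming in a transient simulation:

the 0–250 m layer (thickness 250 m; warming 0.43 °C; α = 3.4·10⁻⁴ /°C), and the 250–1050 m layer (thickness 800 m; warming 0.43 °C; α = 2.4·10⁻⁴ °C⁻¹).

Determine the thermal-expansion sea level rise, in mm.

Layer 1: 0.43 × 250 × 3.4×10⁻⁴ = 0.03655 m
250–1050 m: 2.4×10⁻⁴ × 0.43 × 800 = 0.08256 m
Δh = 0.03655 + 0.08256 = 0.11911 m ≈ 120 mm

120 mm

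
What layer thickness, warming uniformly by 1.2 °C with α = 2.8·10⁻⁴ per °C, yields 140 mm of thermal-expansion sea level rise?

H ≈ 420 m

H = Δh/(αΔT) = 0.14 / (2.8×10⁻⁴ × 1.2) ≈ 416.7 m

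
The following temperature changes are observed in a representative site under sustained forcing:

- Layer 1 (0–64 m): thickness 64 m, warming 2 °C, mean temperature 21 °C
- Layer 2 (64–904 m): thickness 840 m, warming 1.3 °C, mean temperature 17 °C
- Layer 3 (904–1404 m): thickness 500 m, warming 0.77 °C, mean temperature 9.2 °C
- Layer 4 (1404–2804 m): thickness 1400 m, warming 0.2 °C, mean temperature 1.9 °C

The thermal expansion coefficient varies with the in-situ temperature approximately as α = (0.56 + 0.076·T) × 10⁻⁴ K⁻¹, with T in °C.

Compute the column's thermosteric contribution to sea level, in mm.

Layer 1: α = (0.56 + 0.076×21)×10⁻⁴ = 2.156×10⁻⁴ K⁻¹
Layer 2: α = (0.56 + 0.076×17)×10⁻⁴ = 1.852×10⁻⁴ K⁻¹
Layer 3: α = (0.56 + 0.076×9.2)×10⁻⁴ = 1.2592×10⁻⁴ K⁻¹
Layer 4: α = (0.56 + 0.076×1.9)×10⁻⁴ = 0.7044×10⁻⁴ K⁻¹
0–64 m: 2.156×10⁻⁴ × 2 × 64 = 0.0275968 m
840 × 1.3 × 1.852×10⁻⁴ = 0.2022384 m
904–1404 m: 1.2592×10⁻⁴ × 0.77 × 500 = 0.0484792 m
0.7044×10⁻⁴ × 1400 × 0.2 = 0.0197232 m
Δh = 0.0275968 + 0.2022384 + 0.0484792 + 0.0197232 = 0.2980376 m

Δh ≈ 300 mm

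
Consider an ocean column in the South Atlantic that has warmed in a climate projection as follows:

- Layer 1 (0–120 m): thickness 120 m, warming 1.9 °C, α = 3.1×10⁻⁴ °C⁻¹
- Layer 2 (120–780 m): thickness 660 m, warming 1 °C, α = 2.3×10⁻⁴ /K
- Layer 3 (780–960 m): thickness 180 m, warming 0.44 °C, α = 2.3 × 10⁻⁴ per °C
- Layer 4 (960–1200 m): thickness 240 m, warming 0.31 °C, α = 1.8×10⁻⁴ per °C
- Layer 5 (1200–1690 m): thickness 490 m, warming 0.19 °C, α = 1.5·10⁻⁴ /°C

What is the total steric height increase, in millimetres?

Δh = 268 mm

0–120 m: 3.1×10⁻⁴ × 1.9 × 120 = 0.07068 m
2.3×10⁻⁴ × 660 × 1 = 0.15180 m
0.44 × 2.3×10⁻⁴ × 180 = 0.018216 m
Layer 4: 0.31 × 240 × 1.8×10⁻⁴ = 0.013392 m
Layer 5: 1.5×10⁻⁴ × 490 × 0.19 = 0.013965 m
Δh = 0.07068 + 0.15180 + 0.018216 + 0.013392 + 0.013965 = 0.268053 m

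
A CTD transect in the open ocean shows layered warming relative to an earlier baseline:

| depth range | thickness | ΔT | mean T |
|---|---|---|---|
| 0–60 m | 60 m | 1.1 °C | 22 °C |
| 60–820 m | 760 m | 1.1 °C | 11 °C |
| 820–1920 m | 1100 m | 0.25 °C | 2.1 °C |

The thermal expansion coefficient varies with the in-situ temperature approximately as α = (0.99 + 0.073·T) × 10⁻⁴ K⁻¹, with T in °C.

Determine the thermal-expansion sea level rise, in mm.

Layer 1: α = (0.99 + 0.073×22)×10⁻⁴ = 2.596×10⁻⁴ K⁻¹
Layer 2: α = (0.99 + 0.073×11)×10⁻⁴ = 1.793×10⁻⁴ K⁻¹
Layer 3: α = (0.99 + 0.073×2.1)×10⁻⁴ = 1.1433×10⁻⁴ K⁻¹
Layer 1: 1.1 × 60 × 2.596×10⁻⁴ = 0.0171336 m
1.1 × 1.793×10⁻⁴ × 760 = 0.1498948 m
820–1920 m: 0.25 × 1.1433×10⁻⁴ × 1100 = 0.03144075 m
Δh = 0.0171336 + 0.1498948 + 0.03144075 = 0.19846915 m

200 mm of thermosteric rise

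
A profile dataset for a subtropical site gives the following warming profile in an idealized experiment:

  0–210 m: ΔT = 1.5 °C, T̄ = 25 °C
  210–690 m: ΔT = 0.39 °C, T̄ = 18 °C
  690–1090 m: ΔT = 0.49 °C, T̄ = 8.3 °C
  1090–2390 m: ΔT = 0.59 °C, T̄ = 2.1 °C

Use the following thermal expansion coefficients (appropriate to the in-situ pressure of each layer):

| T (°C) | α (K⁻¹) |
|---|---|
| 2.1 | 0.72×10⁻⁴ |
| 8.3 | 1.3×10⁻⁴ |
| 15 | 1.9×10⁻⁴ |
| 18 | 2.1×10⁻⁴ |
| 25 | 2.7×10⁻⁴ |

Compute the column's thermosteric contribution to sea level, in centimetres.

Layer 1 at 25 °C → α = 2.7×10⁻⁴ K⁻¹
Layer 2 at 18 °C → α = 2.1×10⁻⁴ K⁻¹
Layer 3 at 8.3 °C → α = 1.3×10⁻⁴ K⁻¹
Layer 4 at 2.1 °C → α = 0.72×10⁻⁴ K⁻¹
0–210 m: 2.7×10⁻⁴ × 210 × 1.5 = 0.08505 m
480 × 2.1×10⁻⁴ × 0.39 = 0.039312 m
690–1090 m: 1.3×10⁻⁴ × 400 × 0.49 = 0.02548 m
Layer 4: 1300 × 0.72×10⁻⁴ × 0.59 = 0.055224 m
Δh = 0.08505 + 0.039312 + 0.02548 + 0.055224 = 0.205066 m

Δh ≈ 20.5 cm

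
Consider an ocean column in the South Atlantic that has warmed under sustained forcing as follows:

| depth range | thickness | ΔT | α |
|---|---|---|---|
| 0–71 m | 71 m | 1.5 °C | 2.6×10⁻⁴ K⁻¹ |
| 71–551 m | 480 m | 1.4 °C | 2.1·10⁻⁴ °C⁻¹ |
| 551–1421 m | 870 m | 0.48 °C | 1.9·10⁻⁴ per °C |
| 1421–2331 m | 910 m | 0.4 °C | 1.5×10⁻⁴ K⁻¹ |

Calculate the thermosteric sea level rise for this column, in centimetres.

30.3 cm of thermosteric rise

1.5 × 71 × 2.6×10⁻⁴ = 0.02769 m
1.4 × 480 × 2.1×10⁻⁴ = 0.14112 m
Layer 3: 1.9×10⁻⁴ × 0.48 × 870 = 0.079344 m
1421–2331 m: 1.5×10⁻⁴ × 910 × 0.4 = 0.05460 m
Δh = 0.02769 + 0.14112 + 0.079344 + 0.05460 = 0.302754 m ≈ 30.3 cm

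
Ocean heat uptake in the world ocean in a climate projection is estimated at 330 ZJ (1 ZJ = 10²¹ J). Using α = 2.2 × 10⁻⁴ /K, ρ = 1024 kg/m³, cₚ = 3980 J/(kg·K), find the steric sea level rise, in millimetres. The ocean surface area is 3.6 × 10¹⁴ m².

Δh = 49.5 mm

Per unit area: Q = 330×10²¹ / (3.6×10¹⁴) ≈ 9.167×10⁸ J/m²
Δh = αQ/(ρcₚ) = 2.2×10⁻⁴ × 9.167×10⁸ / (1024 × 3980) ≈ 0.049484 m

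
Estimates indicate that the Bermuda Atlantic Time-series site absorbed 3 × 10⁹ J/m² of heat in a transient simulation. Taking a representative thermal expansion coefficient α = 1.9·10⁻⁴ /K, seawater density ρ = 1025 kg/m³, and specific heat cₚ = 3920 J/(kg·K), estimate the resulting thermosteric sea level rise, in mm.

Δh = 142 mm

Δh = αQ/(ρcₚ) = 1.9×10⁻⁴ × 3×10⁹ / (1025 × 3920) ≈ 0.14186 m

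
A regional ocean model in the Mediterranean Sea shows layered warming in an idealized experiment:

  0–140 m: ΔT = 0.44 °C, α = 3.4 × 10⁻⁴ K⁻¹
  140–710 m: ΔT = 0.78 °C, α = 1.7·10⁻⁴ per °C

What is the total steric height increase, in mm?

Layer 1: 140 × 3.4×10⁻⁴ × 0.44 = 0.020944 m
140–710 m: 1.7×10⁻⁴ × 0.78 × 570 = 0.075582 m
Δh = 0.020944 + 0.075582 = 0.096526 m

about 97 mm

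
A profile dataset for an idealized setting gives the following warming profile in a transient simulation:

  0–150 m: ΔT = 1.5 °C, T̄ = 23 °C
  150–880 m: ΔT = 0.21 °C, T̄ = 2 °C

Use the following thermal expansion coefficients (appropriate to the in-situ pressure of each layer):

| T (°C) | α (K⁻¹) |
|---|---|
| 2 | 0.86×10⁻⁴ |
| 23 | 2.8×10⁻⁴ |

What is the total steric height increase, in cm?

about 7.62 cm

Layer 1 at 23 °C → α = 2.8×10⁻⁴ K⁻¹
Layer 2 at 2 °C → α = 0.86×10⁻⁴ K⁻¹
150 × 1.5 × 2.8×10⁻⁴ = 0.06300 m
0.21 × 0.86×10⁻⁴ × 730 = 0.0131838 m
Δh = 0.06300 + 0.0131838 = 0.0761838 m ≈ 7.62 cm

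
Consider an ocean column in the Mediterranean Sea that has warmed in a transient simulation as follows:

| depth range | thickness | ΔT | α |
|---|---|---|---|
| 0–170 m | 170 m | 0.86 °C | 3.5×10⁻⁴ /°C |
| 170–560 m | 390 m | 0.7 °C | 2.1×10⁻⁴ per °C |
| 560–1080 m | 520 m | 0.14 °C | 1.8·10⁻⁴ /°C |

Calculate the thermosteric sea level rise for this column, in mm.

0–170 m: 170 × 0.86 × 3.5×10⁻⁴ = 0.05117 m
2.1×10⁻⁴ × 390 × 0.7 = 0.05733 m
560–1080 m: 0.14 × 520 × 1.8×10⁻⁴ = 0.013104 m
Δh = 0.05117 + 0.05733 + 0.013104 = 0.121604 m

122 mm of thermosteric rise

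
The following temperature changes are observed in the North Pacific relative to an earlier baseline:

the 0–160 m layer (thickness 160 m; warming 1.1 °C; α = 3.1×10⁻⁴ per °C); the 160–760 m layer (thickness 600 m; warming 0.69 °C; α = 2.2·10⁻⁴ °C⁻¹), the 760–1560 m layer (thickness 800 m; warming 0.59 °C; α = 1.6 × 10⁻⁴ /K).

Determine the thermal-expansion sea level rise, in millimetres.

about 221 mm

0–160 m: 1.1 × 160 × 3.1×10⁻⁴ = 0.05456 m
2.2×10⁻⁴ × 600 × 0.69 = 0.09108 m
760–1560 m: 0.59 × 1.6×10⁻⁴ × 800 = 0.07552 m
Δh = 0.05456 + 0.09108 + 0.07552 = 0.22116 m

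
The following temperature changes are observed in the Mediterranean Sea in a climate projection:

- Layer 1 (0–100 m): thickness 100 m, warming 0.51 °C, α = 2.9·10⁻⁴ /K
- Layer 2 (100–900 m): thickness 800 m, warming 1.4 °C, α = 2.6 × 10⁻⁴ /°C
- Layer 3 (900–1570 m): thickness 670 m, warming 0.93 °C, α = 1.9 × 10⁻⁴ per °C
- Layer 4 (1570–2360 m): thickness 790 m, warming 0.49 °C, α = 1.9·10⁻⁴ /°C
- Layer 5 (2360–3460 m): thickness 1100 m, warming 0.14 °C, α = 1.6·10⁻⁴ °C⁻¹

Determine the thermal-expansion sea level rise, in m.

Δh ≈ 0.523 m

0–100 m: 2.9×10⁻⁴ × 100 × 0.51 = 0.01479 m
Layer 2: 2.6×10⁻⁴ × 800 × 1.4 = 0.29120 m
900–1570 m: 0.93 × 1.9×10⁻⁴ × 670 = 0.118389 m
1570–2360 m: 1.9×10⁻⁴ × 790 × 0.49 = 0.073549 m
Layer 5: 0.14 × 1100 × 1.6×10⁻⁴ = 0.02464 m
Δh = 0.01479 + 0.29120 + 0.118389 + 0.073549 + 0.02464 = 0.522568 m ≈ 0.523 m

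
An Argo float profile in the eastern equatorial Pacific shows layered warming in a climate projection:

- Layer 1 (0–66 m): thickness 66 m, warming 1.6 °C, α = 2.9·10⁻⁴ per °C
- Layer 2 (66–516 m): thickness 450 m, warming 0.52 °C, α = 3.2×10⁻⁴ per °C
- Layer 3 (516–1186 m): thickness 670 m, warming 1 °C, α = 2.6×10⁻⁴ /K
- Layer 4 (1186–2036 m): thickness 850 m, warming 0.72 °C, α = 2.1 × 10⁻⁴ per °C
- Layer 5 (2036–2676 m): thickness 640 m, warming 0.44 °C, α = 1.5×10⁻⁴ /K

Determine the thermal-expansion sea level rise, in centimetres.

Δh ≈ 45 cm

0–66 m: 1.6 × 2.9×10⁻⁴ × 66 = 0.030624 m
3.2×10⁻⁴ × 450 × 0.52 = 0.07488 m
516–1186 m: 2.6×10⁻⁴ × 670 × 1 = 0.17420 m
Layer 4: 850 × 0.72 × 2.1×10⁻⁴ = 0.12852 m
Layer 5: 0.44 × 1.5×10⁻⁴ × 640 = 0.04224 m
Δh = 0.030624 + 0.07488 + 0.17420 + 0.12852 + 0.04224 = 0.450464 m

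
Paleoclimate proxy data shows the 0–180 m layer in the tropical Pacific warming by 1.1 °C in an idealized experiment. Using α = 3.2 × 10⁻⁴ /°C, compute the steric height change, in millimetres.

Δh = αΔT·H = 3.2×10⁻⁴ × 1.1 × 180 = 0.06336 m

Δh ≈ 63 mm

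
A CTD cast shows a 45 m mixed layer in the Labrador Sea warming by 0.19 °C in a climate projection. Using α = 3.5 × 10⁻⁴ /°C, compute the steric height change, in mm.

Δh = 3.0 mm

Δh = αΔT·H = 3.5×10⁻⁴ × 0.19 × 45 = 0.0029925 m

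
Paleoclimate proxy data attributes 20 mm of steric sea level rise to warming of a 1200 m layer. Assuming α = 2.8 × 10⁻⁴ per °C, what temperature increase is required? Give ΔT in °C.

ΔT = Δh/(αH) = 0.02 / (2.8×10⁻⁴ × 1200) ≈ 0.05952 °C

about 0.0595 °C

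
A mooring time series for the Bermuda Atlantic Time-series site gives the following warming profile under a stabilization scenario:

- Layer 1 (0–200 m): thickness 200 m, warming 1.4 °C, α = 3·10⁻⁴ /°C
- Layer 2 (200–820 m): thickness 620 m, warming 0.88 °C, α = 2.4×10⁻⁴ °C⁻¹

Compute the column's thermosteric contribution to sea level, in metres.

0–200 m: 3×10⁻⁴ × 200 × 1.4 = 0.08400 m
Layer 2: 2.4×10⁻⁴ × 0.88 × 620 = 0.130944 m
Δh = 0.08400 + 0.130944 = 0.214944 m

about 0.21 m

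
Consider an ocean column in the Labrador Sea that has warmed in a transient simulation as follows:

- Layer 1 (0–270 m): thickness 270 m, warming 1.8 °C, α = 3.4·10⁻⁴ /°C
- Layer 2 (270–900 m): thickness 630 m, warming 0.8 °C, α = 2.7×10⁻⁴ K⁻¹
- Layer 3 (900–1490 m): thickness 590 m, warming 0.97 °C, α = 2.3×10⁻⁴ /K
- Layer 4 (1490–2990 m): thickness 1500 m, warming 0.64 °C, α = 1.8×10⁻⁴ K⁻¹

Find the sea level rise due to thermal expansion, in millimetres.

270 × 1.8 × 3.4×10⁻⁴ = 0.16524 m
270–900 m: 630 × 0.8 × 2.7×10⁻⁴ = 0.13608 m
900–1490 m: 2.3×10⁻⁴ × 590 × 0.97 = 0.131629 m
1490–2990 m: 1500 × 0.64 × 1.8×10⁻⁴ = 0.17280 m
Δh = 0.16524 + 0.13608 + 0.131629 + 0.17280 = 0.605749 m

610 mm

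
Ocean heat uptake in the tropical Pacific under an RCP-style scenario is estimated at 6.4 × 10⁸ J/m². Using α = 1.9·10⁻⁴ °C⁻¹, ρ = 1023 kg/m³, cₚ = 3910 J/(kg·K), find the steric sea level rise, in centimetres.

Δh = αQ/(ρcₚ) = 1.9×10⁻⁴ × 6.4×10⁸ / (1023 × 3910) ≈ 0.030401 m

Δh ≈ 3.04 cm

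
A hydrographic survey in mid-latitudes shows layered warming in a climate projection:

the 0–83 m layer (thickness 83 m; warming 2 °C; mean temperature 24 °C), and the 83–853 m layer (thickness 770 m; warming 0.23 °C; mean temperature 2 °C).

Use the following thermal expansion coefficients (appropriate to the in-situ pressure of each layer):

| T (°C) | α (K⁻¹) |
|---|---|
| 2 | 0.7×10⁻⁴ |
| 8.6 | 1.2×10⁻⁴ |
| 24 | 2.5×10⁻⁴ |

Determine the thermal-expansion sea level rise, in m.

Δh ≈ 0.0539 m

Layer 1 at 24 °C → α = 2.5×10⁻⁴ K⁻¹
Layer 2 at 2 °C → α = 0.7×10⁻⁴ K⁻¹
0–83 m: 2 × 2.5×10⁻⁴ × 83 = 0.04150 m
0.7×10⁻⁴ × 0.23 × 770 = 0.012397 m
Δh = 0.04150 + 0.012397 = 0.053897 m ≈ 0.0539 m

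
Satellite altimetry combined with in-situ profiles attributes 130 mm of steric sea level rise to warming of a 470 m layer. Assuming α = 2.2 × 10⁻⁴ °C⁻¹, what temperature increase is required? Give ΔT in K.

1.26 K

ΔT = Δh/(αH) = 0.13 / (2.2×10⁻⁴ × 470) ≈ 1.257 K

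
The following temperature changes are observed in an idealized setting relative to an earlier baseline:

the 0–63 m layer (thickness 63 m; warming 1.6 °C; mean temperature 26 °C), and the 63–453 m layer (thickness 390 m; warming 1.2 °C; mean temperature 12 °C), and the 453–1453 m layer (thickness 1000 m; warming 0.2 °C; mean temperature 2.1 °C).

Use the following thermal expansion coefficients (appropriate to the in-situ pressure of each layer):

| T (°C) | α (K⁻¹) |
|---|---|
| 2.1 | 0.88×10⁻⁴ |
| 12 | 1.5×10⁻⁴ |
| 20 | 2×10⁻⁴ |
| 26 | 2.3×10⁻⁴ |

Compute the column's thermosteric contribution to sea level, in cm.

11.1 cm

Layer 1 at 26 °C → α = 2.3×10⁻⁴ K⁻¹
Layer 2 at 12 °C → α = 1.5×10⁻⁴ K⁻¹
Layer 3 at 2.1 °C → α = 0.88×10⁻⁴ K⁻¹
Layer 1: 2.3×10⁻⁴ × 1.6 × 63 = 0.023184 m
Layer 2: 1.5×10⁻⁴ × 390 × 1.2 = 0.07020 m
453–1453 m: 1000 × 0.88×10⁻⁴ × 0.2 = 0.01760 m
Δh = 0.023184 + 0.07020 + 0.01760 = 0.110984 m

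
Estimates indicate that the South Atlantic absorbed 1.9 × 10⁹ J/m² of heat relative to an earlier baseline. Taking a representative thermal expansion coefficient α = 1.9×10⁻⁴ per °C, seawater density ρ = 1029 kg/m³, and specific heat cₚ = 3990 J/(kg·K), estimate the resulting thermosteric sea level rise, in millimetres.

87.9 mm

Δh = αQ/(ρcₚ) = 1.9×10⁻⁴ × 1.9×10⁹ / (1029 × 3990) ≈ 0.087926 m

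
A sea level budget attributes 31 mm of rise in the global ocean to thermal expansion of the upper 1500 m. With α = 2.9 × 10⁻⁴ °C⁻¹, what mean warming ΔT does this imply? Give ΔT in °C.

ΔT ≈ 0.071 °C

ΔT = Δh/(αH) = 0.031 / (2.9×10⁻⁴ × 1500) ≈ 0.07126 °C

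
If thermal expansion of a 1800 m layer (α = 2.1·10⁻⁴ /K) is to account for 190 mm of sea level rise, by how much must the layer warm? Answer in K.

ΔT = Δh/(αH) = 0.19 / (2.1×10⁻⁴ × 1800) ≈ 0.5026 K

about 0.503 K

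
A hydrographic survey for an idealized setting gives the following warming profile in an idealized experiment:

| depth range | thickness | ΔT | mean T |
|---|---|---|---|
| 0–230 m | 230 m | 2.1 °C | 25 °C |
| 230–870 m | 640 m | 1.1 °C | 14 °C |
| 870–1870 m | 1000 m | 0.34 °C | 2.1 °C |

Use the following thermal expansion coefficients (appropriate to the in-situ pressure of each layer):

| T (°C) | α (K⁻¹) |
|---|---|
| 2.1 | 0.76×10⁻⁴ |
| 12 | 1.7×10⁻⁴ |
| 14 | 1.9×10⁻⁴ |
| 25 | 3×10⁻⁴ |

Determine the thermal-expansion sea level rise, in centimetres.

about 30 cm

Layer 1 at 25 °C → α = 3×10⁻⁴ K⁻¹
Layer 2 at 14 °C → α = 1.9×10⁻⁴ K⁻¹
Layer 3 at 2.1 °C → α = 0.76×10⁻⁴ K⁻¹
Layer 1: 2.1 × 3×10⁻⁴ × 230 = 0.14490 m
230–870 m: 640 × 1.9×10⁻⁴ × 1.1 = 0.13376 m
870–1870 m: 1000 × 0.76×10⁻⁴ × 0.34 = 0.02584 m
Δh = 0.14490 + 0.13376 + 0.02584 = 0.30450 m ≈ 30 cm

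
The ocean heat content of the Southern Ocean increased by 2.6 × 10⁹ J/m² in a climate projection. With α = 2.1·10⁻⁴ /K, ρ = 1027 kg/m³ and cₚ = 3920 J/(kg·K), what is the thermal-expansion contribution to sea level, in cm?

13.6 cm

Δh = αQ/(ρcₚ) = 2.1×10⁻⁴ × 2.6×10⁹ / (1027 × 3920) ≈ 0.13562 m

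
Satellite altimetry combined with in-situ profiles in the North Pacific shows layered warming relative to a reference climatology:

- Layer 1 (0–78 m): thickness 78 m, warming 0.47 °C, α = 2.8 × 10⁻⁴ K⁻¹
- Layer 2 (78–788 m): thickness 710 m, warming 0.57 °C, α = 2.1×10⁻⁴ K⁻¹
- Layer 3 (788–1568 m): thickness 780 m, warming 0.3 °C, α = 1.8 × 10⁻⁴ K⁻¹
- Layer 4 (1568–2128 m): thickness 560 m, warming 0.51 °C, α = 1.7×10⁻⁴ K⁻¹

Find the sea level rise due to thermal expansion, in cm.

19 cm of thermosteric rise

Layer 1: 2.8×10⁻⁴ × 78 × 0.47 = 0.0102648 m
0.57 × 2.1×10⁻⁴ × 710 = 0.084987 m
788–1568 m: 1.8×10⁻⁴ × 0.3 × 780 = 0.04212 m
Layer 4: 0.51 × 560 × 1.7×10⁻⁴ = 0.048552 m
Δh = 0.0102648 + 0.084987 + 0.04212 + 0.048552 = 0.1859238 m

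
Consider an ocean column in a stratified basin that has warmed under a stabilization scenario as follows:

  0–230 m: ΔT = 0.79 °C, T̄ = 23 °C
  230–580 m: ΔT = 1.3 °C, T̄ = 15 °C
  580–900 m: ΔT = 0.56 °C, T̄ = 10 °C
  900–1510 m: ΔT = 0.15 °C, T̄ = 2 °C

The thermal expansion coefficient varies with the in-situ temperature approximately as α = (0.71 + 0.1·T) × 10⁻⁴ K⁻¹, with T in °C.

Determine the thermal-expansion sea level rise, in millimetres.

Layer 1: α = (0.71 + 0.1×23)×10⁻⁴ = 3.01×10⁻⁴ K⁻¹
Layer 2: α = (0.71 + 0.1×15)×10⁻⁴ = 2.21×10⁻⁴ K⁻¹
Layer 3: α = (0.71 + 0.1×10)×10⁻⁴ = 1.71×10⁻⁴ K⁻¹
Layer 4: α = (0.71 + 0.1×2)×10⁻⁴ = 0.91×10⁻⁴ K⁻¹
0–230 m: 230 × 0.79 × 3.01×10⁻⁴ = 0.0546917 m
230–580 m: 2.21×10⁻⁴ × 350 × 1.3 = 0.100555 m
Layer 3: 0.56 × 1.71×10⁻⁴ × 320 = 0.0306432 m
Layer 4: 0.15 × 0.91×10⁻⁴ × 610 = 0.0083265 m
Δh = 0.0546917 + 0.100555 + 0.0306432 + 0.0083265 = 0.1942164 m

Δh ≈ 194 mm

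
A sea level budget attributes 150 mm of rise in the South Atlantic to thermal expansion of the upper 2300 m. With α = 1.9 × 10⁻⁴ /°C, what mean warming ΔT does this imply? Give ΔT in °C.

ΔT = Δh/(αH) = 0.15 / (1.9×10⁻⁴ × 2300) ≈ 0.3432 °C

0.34 °C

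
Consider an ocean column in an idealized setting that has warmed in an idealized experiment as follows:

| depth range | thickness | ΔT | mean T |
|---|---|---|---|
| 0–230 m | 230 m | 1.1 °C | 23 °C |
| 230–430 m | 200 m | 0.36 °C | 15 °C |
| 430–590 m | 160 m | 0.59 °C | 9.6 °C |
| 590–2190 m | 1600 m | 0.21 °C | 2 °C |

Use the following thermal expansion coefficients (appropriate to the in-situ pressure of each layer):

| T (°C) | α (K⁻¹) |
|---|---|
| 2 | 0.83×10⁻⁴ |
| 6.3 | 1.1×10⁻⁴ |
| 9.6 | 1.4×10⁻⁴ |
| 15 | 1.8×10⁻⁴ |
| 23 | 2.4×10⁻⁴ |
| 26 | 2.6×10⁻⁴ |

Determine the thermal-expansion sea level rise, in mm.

Δh = 110 mm

Layer 1 at 23 °C → α = 2.4×10⁻⁴ K⁻¹
Layer 2 at 15 °C → α = 1.8×10⁻⁴ K⁻¹
Layer 3 at 9.6 °C → α = 1.4×10⁻⁴ K⁻¹
Layer 4 at 2 °C → α = 0.83×10⁻⁴ K⁻¹
230 × 2.4×10⁻⁴ × 1.1 = 0.06072 m
230–430 m: 200 × 1.8×10⁻⁴ × 0.36 = 0.01296 m
160 × 1.4×10⁻⁴ × 0.59 = 0.013216 m
Layer 4: 0.83×10⁻⁴ × 0.21 × 1600 = 0.027888 m
Δh = 0.06072 + 0.01296 + 0.013216 + 0.027888 = 0.114784 m ≈ 110 mm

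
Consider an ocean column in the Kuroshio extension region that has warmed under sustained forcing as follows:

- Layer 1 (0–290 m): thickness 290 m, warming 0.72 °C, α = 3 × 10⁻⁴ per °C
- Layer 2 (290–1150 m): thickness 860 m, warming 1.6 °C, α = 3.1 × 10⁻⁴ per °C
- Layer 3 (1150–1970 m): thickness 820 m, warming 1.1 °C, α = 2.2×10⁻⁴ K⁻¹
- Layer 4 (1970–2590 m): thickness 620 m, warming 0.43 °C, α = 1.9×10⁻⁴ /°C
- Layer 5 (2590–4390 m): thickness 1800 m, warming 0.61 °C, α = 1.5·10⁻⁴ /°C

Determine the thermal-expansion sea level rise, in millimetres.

3×10⁻⁴ × 0.72 × 290 = 0.06264 m
Layer 2: 1.6 × 3.1×10⁻⁴ × 860 = 0.42656 m
Layer 3: 1.1 × 2.2×10⁻⁴ × 820 = 0.19844 m
620 × 0.43 × 1.9×10⁻⁴ = 0.050654 m
Layer 5: 1800 × 1.5×10⁻⁴ × 0.61 = 0.16470 m
Δh = 0.06264 + 0.42656 + 0.19844 + 0.050654 + 0.16470 = 0.902994 m

903 mm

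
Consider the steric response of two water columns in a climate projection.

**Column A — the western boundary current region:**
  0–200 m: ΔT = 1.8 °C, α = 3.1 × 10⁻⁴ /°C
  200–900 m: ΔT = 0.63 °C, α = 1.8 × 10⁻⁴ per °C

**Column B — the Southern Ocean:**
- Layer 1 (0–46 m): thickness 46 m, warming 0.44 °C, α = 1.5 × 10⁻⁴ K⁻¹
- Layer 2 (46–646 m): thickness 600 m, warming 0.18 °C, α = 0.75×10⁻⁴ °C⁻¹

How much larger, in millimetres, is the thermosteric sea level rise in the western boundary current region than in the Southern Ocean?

A 1.8 × 3.1×10⁻⁴ × 200 = 0.11160 m
A Layer 2: 0.63 × 1.8×10⁻⁴ × 700 = 0.07938 m
A total: 0.19098 m
B 0–46 m: 0.44 × 46 × 1.5×10⁻⁴ = 0.003036 m
B Layer 2: 0.18 × 0.75×10⁻⁴ × 600 = 0.00810 m
B total: 0.011136 m
Difference: 0.19098 − 0.011136 = 0.179844 m

Δh_A − Δh_B ≈ 180 mm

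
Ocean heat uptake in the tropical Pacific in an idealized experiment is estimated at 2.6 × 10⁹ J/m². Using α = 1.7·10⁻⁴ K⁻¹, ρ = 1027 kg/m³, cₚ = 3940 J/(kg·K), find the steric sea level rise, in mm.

Δh = αQ/(ρcₚ) = 1.7×10⁻⁴ × 2.6×10⁹ / (1027 × 3940) ≈ 0.10923 m

Δh ≈ 110 mm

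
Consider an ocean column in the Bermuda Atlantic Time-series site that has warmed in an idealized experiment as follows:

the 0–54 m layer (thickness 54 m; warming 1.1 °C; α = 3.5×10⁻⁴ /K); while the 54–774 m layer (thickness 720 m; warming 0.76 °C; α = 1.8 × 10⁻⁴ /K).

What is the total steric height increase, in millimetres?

54 × 3.5×10⁻⁴ × 1.1 = 0.02079 m
Layer 2: 720 × 0.76 × 1.8×10⁻⁴ = 0.098496 m
Δh = 0.02079 + 0.098496 = 0.119286 m

Δh ≈ 120 mm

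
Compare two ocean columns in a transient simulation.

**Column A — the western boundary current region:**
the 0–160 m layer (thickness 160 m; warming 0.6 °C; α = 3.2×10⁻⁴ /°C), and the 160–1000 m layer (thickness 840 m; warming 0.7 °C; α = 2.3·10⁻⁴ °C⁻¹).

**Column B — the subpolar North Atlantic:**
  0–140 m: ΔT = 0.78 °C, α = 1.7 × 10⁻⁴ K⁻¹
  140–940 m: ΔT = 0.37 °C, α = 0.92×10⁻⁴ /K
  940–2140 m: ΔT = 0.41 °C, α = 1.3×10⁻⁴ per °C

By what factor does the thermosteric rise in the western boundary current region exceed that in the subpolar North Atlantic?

A 0–160 m: 0.6 × 160 × 3.2×10⁻⁴ = 0.03072 m
A 160–1000 m: 840 × 0.7 × 2.3×10⁻⁴ = 0.13524 m
A total: 0.16596 m
B 0–140 m: 1.7×10⁻⁴ × 140 × 0.78 = 0.018564 m
B Layer 2: 0.37 × 800 × 0.92×10⁻⁴ = 0.027232 m
B Layer 3: 1.3×10⁻⁴ × 1200 × 0.41 = 0.06396 m
B total: 0.109756 m
Ratio: 0.16596 / 0.109756 ≈ 1.512

a factor of 1.51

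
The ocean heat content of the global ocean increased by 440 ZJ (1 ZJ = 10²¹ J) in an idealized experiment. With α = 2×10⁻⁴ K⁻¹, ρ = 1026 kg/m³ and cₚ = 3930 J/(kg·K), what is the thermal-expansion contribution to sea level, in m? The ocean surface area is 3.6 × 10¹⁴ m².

Per unit area: Q = 440×10²¹ / (3.6×10¹⁴) ≈ 1.222×10⁹ J/m²
Δh = αQ/(ρcₚ) = 2×10⁻⁴ × 1.222×10⁹ / (1026 × 3930) ≈ 0.060612 m

Δh = 0.061 m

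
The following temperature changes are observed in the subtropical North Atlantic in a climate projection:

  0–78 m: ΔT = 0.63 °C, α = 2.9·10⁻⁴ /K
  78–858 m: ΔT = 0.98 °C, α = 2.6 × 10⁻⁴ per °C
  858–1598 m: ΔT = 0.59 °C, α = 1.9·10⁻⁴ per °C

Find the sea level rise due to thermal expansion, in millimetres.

Layer 1: 78 × 0.63 × 2.9×10⁻⁴ = 0.0142506 m
Layer 2: 780 × 0.98 × 2.6×10⁻⁴ = 0.198744 m
858–1598 m: 0.59 × 1.9×10⁻⁴ × 740 = 0.082954 m
Δh = 0.0142506 + 0.198744 + 0.082954 = 0.2959486 m

296 mm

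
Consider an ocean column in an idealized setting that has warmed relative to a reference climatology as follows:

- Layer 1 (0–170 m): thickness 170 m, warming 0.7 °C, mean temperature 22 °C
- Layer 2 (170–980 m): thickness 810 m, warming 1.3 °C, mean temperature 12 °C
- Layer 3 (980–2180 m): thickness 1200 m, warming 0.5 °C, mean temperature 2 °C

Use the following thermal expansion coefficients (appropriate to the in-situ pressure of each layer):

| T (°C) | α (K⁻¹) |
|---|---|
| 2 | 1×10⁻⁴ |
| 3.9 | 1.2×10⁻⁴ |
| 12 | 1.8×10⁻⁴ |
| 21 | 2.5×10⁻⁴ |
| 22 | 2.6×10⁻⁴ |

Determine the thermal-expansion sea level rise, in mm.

Layer 1 at 22 °C → α = 2.6×10⁻⁴ K⁻¹
Layer 2 at 12 °C → α = 1.8×10⁻⁴ K⁻¹
Layer 3 at 2 °C → α = 1×10⁻⁴ K⁻¹
0–170 m: 0.7 × 2.6×10⁻⁴ × 170 = 0.03094 m
Layer 2: 1.3 × 1.8×10⁻⁴ × 810 = 0.18954 m
980–2180 m: 1×10⁻⁴ × 0.5 × 1200 = 0.06000 m
Δh = 0.03094 + 0.18954 + 0.06000 = 0.28048 m ≈ 280 mm

280 mm of thermosteric rise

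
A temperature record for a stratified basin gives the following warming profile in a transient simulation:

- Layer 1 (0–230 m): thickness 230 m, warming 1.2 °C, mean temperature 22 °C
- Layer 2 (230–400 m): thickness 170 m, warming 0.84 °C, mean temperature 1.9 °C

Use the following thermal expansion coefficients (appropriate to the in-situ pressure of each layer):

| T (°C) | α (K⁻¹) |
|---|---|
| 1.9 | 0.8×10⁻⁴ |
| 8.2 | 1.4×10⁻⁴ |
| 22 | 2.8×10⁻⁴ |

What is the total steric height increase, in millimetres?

Layer 1 at 22 °C → α = 2.8×10⁻⁴ K⁻¹
Layer 2 at 1.9 °C → α = 0.8×10⁻⁴ K⁻¹
1.2 × 2.8×10⁻⁴ × 230 = 0.07728 m
170 × 0.8×10⁻⁴ × 0.84 = 0.011424 m
Δh = 0.07728 + 0.011424 = 0.088704 m

88.7 mm of thermosteric rise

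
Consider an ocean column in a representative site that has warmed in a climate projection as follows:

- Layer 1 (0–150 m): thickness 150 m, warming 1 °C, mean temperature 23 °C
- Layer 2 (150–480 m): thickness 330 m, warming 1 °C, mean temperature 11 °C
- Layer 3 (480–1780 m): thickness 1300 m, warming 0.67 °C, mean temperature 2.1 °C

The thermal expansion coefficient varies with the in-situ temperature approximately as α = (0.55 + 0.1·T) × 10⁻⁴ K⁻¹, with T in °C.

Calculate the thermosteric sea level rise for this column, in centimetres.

Layer 1: α = (0.55 + 0.1×23)×10⁻⁴ = 2.85×10⁻⁴ K⁻¹
Layer 2: α = (0.55 + 0.1×11)×10⁻⁴ = 1.65×10⁻⁴ K⁻¹
Layer 3: α = (0.55 + 0.1×2.1)×10⁻⁴ = 0.76×10⁻⁴ K⁻¹
0–150 m: 150 × 1 × 2.85×10⁻⁴ = 0.04275 m
Layer 2: 1.65×10⁻⁴ × 1 × 330 = 0.05445 m
480–1780 m: 1300 × 0.67 × 0.76×10⁻⁴ = 0.066196 m
Δh = 0.04275 + 0.05445 + 0.066196 = 0.163396 m

Δh ≈ 16 cm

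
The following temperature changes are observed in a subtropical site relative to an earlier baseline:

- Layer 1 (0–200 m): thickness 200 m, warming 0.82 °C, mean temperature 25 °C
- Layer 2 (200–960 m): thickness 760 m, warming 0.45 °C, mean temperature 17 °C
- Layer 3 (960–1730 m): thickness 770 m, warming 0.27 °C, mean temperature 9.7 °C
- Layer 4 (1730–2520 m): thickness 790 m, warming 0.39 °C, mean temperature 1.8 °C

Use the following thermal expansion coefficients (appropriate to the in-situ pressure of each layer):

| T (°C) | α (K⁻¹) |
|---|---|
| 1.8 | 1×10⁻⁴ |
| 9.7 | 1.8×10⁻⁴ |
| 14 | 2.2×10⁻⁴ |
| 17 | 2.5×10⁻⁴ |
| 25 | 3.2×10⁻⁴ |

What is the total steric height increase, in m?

Layer 1 at 25 °C → α = 3.2×10⁻⁴ K⁻¹
Layer 2 at 17 °C → α = 2.5×10⁻⁴ K⁻¹
Layer 3 at 9.7 °C → α = 1.8×10⁻⁴ K⁻¹
Layer 4 at 1.8 °C → α = 1×10⁻⁴ K⁻¹
0–200 m: 200 × 3.2×10⁻⁴ × 0.82 = 0.05248 m
2.5×10⁻⁴ × 0.45 × 760 = 0.08550 m
770 × 1.8×10⁻⁴ × 0.27 = 0.037422 m
0.39 × 790 × 1×10⁻⁴ = 0.03081 m
Δh = 0.05248 + 0.08550 + 0.037422 + 0.03081 = 0.206212 m ≈ 0.206 m

0.206 m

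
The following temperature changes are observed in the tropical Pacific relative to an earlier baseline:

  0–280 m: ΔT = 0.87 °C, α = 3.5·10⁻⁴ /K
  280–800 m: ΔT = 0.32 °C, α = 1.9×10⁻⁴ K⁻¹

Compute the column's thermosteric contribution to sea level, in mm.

Δh ≈ 120 mm

Layer 1: 0.87 × 3.5×10⁻⁴ × 280 = 0.08526 m
280–800 m: 1.9×10⁻⁴ × 0.32 × 520 = 0.031616 m
Δh = 0.08526 + 0.031616 = 0.116876 m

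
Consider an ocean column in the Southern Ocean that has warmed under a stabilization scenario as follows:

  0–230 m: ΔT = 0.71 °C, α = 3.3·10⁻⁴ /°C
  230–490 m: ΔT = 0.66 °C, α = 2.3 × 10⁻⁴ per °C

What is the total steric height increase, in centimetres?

3.3×10⁻⁴ × 230 × 0.71 = 0.053889 m
Layer 2: 260 × 0.66 × 2.3×10⁻⁴ = 0.039468 m
Δh = 0.053889 + 0.039468 = 0.093357 m

about 9.34 cm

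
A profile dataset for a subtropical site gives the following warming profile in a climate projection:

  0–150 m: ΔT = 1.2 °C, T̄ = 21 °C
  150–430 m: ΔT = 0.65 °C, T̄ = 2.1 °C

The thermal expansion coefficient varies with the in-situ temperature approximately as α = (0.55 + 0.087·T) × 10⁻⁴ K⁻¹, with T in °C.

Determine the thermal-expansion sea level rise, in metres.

Layer 1: α = (0.55 + 0.087×21)×10⁻⁴ = 2.377×10⁻⁴ K⁻¹
Layer 2: α = (0.55 + 0.087×2.1)×10⁻⁴ = 0.7327×10⁻⁴ K⁻¹
0–150 m: 150 × 1.2 × 2.377×10⁻⁴ = 0.042786 m
Layer 2: 0.7327×10⁻⁴ × 0.65 × 280 = 0.01333514 m
Δh = 0.042786 + 0.01333514 = 0.05612114 m

about 0.0561 m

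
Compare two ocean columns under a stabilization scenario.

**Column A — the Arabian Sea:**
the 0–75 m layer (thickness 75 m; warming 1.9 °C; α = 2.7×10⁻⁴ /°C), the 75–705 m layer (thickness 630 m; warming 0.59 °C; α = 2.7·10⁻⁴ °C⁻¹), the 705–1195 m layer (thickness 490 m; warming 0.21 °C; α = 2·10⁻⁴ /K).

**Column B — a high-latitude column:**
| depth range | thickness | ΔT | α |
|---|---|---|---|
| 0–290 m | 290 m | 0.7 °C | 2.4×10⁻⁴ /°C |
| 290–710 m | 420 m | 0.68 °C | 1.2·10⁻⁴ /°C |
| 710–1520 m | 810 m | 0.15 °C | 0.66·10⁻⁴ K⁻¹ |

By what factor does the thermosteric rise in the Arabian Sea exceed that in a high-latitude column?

A 0–75 m: 75 × 1.9 × 2.7×10⁻⁴ = 0.038475 m
A 75–705 m: 2.7×10⁻⁴ × 630 × 0.59 = 0.100359 m
A 490 × 0.21 × 2×10⁻⁴ = 0.02058 m
A total: 0.159414 m
B 290 × 0.7 × 2.4×10⁻⁴ = 0.04872 m
B Layer 2: 0.68 × 420 × 1.2×10⁻⁴ = 0.034272 m
B Layer 3: 0.15 × 810 × 0.66×10⁻⁴ = 0.008019 m
B total: 0.091011 m
Ratio: 0.159414 / 0.091011 ≈ 1.752

≈ 1.8×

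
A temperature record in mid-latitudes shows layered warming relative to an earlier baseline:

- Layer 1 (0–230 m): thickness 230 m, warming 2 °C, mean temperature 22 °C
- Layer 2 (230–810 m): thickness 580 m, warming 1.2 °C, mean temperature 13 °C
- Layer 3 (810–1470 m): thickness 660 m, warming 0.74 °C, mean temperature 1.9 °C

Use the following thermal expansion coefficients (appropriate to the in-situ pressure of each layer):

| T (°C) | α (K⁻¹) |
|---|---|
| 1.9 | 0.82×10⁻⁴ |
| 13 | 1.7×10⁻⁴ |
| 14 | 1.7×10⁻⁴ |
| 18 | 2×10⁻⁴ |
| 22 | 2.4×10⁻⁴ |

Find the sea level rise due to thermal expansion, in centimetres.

Δh = 27 cm

Layer 1 at 22 °C → α = 2.4×10⁻⁴ K⁻¹
Layer 2 at 13 °C → α = 1.7×10⁻⁴ K⁻¹
Layer 3 at 1.9 °C → α = 0.82×10⁻⁴ K⁻¹
0–230 m: 2.4×10⁻⁴ × 2 × 230 = 0.11040 m
1.7×10⁻⁴ × 1.2 × 580 = 0.11832 m
810–1470 m: 0.82×10⁻⁴ × 0.74 × 660 = 0.0400488 m
Δh = 0.11040 + 0.11832 + 0.0400488 = 0.2687688 m ≈ 27 cm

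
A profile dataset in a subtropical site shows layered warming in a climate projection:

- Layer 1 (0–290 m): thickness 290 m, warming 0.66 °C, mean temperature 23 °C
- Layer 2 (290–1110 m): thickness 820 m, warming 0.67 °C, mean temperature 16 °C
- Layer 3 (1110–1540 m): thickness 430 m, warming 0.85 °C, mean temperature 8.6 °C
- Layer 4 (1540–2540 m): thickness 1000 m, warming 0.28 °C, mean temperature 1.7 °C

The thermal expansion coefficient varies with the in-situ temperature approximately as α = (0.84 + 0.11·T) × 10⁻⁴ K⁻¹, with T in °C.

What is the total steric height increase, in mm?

Layer 1: α = (0.84 + 0.11×23)×10⁻⁴ = 3.37×10⁻⁴ K⁻¹
Layer 2: α = (0.84 + 0.11×16)×10⁻⁴ = 2.6×10⁻⁴ K⁻¹
Layer 3: α = (0.84 + 0.11×8.6)×10⁻⁴ = 1.786×10⁻⁴ K⁻¹
Layer 4: α = (0.84 + 0.11×1.7)×10⁻⁴ = 1.027×10⁻⁴ K⁻¹
0–290 m: 3.37×10⁻⁴ × 0.66 × 290 = 0.0645018 m
0.67 × 2.6×10⁻⁴ × 820 = 0.142844 m
430 × 1.786×10⁻⁴ × 0.85 = 0.0652783 m
1540–2540 m: 0.28 × 1000 × 1.027×10⁻⁴ = 0.028756 m
Δh = 0.0645018 + 0.142844 + 0.0652783 + 0.028756 = 0.3013801 m

Δh ≈ 301 mm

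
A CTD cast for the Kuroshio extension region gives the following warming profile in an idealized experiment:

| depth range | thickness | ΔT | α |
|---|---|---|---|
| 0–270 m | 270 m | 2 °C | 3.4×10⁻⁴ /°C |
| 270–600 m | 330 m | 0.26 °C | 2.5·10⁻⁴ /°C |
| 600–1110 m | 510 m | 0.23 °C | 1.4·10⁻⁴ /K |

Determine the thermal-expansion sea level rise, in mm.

0–270 m: 270 × 3.4×10⁻⁴ × 2 = 0.18360 m
Layer 2: 2.5×10⁻⁴ × 330 × 0.26 = 0.02145 m
Layer 3: 0.23 × 1.4×10⁻⁴ × 510 = 0.016422 m
Δh = 0.18360 + 0.02145 + 0.016422 = 0.221472 m ≈ 221 mm

221 mm of thermosteric rise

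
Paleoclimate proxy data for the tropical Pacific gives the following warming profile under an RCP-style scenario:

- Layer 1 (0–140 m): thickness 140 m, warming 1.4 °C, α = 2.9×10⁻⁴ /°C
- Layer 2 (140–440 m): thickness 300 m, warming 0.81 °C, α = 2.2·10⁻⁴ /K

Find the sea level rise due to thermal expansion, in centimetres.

about 11.0 cm

Layer 1: 140 × 2.9×10⁻⁴ × 1.4 = 0.05684 m
Layer 2: 0.81 × 2.2×10⁻⁴ × 300 = 0.05346 m
Δh = 0.05684 + 0.05346 = 0.11030 m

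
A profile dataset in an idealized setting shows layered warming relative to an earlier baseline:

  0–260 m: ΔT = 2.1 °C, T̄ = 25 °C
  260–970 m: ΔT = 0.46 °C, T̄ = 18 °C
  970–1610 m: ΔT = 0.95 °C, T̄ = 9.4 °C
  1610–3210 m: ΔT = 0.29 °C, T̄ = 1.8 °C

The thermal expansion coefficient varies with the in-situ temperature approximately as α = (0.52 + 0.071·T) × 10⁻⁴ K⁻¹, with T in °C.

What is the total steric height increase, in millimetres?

Δh = 286 mm

Layer 1: α = (0.52 + 0.071×25)×10⁻⁴ = 2.295×10⁻⁴ K⁻¹
Layer 2: α = (0.52 + 0.071×18)×10⁻⁴ = 1.798×10⁻⁴ K⁻¹
Layer 3: α = (0.52 + 0.071×9.4)×10⁻⁴ = 1.1874×10⁻⁴ K⁻¹
Layer 4: α = (0.52 + 0.071×1.8)×10⁻⁴ = 0.6478×10⁻⁴ K⁻¹
2.1 × 260 × 2.295×10⁻⁴ = 0.125307 m
260–970 m: 1.798×10⁻⁴ × 710 × 0.46 = 0.05872268 m
Layer 3: 0.95 × 640 × 1.1874×10⁻⁴ = 0.07219392 m
Layer 4: 1600 × 0.6478×10⁻⁴ × 0.29 = 0.03005792 m
Δh = 0.125307 + 0.05872268 + 0.07219392 + 0.03005792 = 0.28628152 m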